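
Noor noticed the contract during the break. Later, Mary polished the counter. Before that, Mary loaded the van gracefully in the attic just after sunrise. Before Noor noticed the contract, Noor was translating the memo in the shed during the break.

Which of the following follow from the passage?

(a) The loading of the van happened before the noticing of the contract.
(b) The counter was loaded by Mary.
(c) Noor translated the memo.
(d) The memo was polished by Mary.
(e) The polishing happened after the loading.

(a) Not entailed — the narrative doesn't order the loading relative to the noticing.
(b) Not entailed — Mary loaded the van, not the counter; the counter belongs to the polishing event.
(c) Not entailed — 'was translating' is progressive on an accomplishment; it does not entail the completed 'translated'.
(d) Not entailed — Mary polished the counter, not the memo; the memo belongs to the translating event.
(e) Entailed — the narrative places the loading before the polishing.

(e)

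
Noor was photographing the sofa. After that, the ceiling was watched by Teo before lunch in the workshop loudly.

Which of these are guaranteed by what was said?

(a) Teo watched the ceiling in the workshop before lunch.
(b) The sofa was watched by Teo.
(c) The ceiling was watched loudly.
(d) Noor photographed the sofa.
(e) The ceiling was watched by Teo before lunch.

(a) Entailed — this follows by dropping conjuncts from the watching event's description.
(b) Not entailed — Teo watched the ceiling, not the sofa; the sofa belongs to the photographing event.
(c) Entailed — this follows by dropping conjuncts from the watching event's description.
(d) Not entailed — 'was photographing' is progressive on an accomplishment; it does not entail the completed 'photographed'.
(e) Entailed — the original entails any weakening of itself; this just drops 'loudly', 'in the workshop'.

(a), (c), (e)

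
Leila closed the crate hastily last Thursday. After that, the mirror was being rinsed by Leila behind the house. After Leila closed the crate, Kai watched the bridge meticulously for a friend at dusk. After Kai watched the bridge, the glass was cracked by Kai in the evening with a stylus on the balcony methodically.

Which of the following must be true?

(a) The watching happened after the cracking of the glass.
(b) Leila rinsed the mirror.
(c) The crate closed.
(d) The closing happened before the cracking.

(a) Not entailed — the narrative places the watching before the cracking, not after.
(b) Entailed — 'rinse' is an activity; 'was rinsing' entails that some rinsing happened, so 'rinsed' holds.
(c) Entailed — 'Leila closed the crate' is causative; it entails the inchoative 'the crate closed'.
(d) Entailed — the narrative places the closing before the cracking.

(b), (c), (d)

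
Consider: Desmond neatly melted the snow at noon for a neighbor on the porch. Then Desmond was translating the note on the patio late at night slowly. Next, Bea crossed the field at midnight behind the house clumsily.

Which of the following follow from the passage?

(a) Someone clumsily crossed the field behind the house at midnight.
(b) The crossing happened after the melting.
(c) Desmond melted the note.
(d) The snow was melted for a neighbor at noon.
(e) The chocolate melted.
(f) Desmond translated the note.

(a) Entailed — every conjunct here is already in the original crossing event.
(b) Entailed — the narrative places the melting before the crossing.
(c) Not entailed — Desmond melted the snow, not the note; the note belongs to the translating event.
(d) Entailed — dropping 'on the porch', 'neatly' and generalizing the agent leaves a sub-description the original still satisfies.
(e) Not entailed — the snow is what melted, not the chocolate.
(f) Not entailed — 'was translating' is progressive on an accomplishment; it does not entail the completed 'translated'.

(a), (b), (d)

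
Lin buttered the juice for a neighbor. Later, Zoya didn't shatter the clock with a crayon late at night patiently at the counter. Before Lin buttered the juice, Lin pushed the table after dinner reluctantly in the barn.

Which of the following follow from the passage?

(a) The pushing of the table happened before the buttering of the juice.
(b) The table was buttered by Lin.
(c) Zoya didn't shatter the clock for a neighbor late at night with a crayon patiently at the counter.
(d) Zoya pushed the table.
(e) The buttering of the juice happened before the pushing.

(a) Entailed — the narrative places the pushing before the buttering.
(b) Not entailed — Lin buttered the juice, not the table; the table belongs to the pushing event.
(c) Entailed — under negation, adding a further restriction is entailed: if no such shattering event occurred, none occurred for a neighbor either.
(d) Not entailed — the passage has Lin pushing the table, not Zoya.
(e) Not entailed — the narrative places the pushing before the buttering, not after.

(a), (c)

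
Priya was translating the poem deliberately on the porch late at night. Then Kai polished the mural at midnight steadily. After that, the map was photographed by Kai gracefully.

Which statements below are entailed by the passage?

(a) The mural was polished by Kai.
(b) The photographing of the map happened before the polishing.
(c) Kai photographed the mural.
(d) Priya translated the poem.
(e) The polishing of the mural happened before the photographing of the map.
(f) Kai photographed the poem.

(a), (e)

(a) Entailed — this follows by dropping conjuncts from the polishing event's description.
(b) Not entailed — the narrative places the polishing before the photographing, not after.
(c) Not entailed — Kai photographed the map, not the mural; the mural belongs to the polishing event.
(d) Not entailed — 'was translating' is progressive on an accomplishment; it does not entail the completed 'translated'.
(e) Entailed — the narrative places the polishing before the photographing.
(f) Not entailed — Kai photographed the map, not the poem; the poem belongs to the translating event.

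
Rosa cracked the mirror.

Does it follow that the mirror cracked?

'Rosa cracked the mirror' is the causative; it entails the inchoative 'the mirror cracked'.

yes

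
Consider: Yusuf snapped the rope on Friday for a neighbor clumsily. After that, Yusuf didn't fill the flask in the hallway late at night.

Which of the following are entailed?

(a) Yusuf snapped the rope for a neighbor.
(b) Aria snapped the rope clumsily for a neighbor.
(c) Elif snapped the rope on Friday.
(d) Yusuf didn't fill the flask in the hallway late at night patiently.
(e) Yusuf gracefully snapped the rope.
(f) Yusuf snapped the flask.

(a) Entailed — every conjunct here is already in the original snapping event.
(b) Not entailed — the passage has Yusuf snapping the rope, not Aria.
(c) Not entailed — the passage has Yusuf snapping the rope, not Elif.
(d) Entailed — under negation, adding a further restriction is entailed: if no such filling event occurred, none occurred patiently either.
(e) Not entailed — 'gracefully' adds a manner not in (and inconsistent with) the original.
(f) Not entailed — Yusuf snapped the rope, not the flask; the flask belongs to the filling event.

(a), (d)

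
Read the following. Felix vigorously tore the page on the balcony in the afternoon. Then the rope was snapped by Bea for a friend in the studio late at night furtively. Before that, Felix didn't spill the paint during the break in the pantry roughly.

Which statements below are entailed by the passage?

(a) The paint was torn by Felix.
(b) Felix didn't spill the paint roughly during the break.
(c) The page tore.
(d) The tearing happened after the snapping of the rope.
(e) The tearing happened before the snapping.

(c), (e)

(a) Not entailed — Felix tore the page, not the paint; the paint belongs to the spilling event.
(b) Not entailed — dropping 'in the pantry' under negation is not valid — the original leaves open that Felix spilled the paint some other way.
(c) Entailed — 'Felix tore the page' is causative; it entails the inchoative 'the page tore'.
(d) Not entailed — the narrative places the tearing before the snapping, not after.
(e) Entailed — the narrative places the tearing before the snapping.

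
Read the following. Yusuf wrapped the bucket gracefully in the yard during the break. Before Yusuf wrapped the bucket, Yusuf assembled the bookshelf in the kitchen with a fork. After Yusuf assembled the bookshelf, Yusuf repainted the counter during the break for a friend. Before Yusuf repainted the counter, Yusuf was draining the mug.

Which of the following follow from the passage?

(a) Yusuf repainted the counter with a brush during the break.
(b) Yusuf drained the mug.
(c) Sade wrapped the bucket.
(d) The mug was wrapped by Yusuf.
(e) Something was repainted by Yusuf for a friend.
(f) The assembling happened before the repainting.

(a) Not entailed — 'with a brush' adds information not in the original event.
(b) Not entailed — 'was draining' is progressive on an accomplishment; it does not entail the completed 'drained'.
(c) Not entailed — the passage has Yusuf wrapping the bucket, not Sade.
(d) Not entailed — Yusuf wrapped the bucket, not the mug; the mug belongs to the draining event.
(e) Entailed — this follows by dropping conjuncts from the repainting event's description.
(f) Entailed — the narrative places the assembling before the repainting.

(e), (f)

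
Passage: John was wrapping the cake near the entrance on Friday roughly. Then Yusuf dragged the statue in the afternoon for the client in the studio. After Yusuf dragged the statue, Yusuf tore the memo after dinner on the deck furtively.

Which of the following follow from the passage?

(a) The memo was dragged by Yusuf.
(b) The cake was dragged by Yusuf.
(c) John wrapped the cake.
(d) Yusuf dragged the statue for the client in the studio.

(d)

(a) Not entailed — Yusuf dragged the statue, not the memo; the memo belongs to the tearing event.
(b) Not entailed — Yusuf dragged the statue, not the cake; the cake belongs to the wrapping event.
(c) Not entailed — 'was wrapping' is progressive on an accomplishment; it does not entail the completed 'wrapped'.
(d) Entailed — every conjunct here is already in the original dragging event.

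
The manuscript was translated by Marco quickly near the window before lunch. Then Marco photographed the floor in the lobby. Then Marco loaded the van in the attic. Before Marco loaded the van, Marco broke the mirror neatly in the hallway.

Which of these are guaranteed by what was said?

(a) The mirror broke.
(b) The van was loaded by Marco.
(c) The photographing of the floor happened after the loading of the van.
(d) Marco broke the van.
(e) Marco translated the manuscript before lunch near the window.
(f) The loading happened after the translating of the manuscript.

(a), (b), (e), (f)

(a) Entailed — 'Marco broke the mirror' is causative; it entails the inchoative 'the mirror broke'.
(b) Entailed — the original entails any weakening of itself; this just drops 'in the attic'.
(c) Not entailed — the narrative places the photographing before the loading, not after.
(d) Not entailed — Marco broke the mirror, not the van; the van belongs to the loading event.
(e) Entailed — the original entails any weakening of itself; this just drops 'quickly'.
(f) Entailed — the narrative places the translating before the loading.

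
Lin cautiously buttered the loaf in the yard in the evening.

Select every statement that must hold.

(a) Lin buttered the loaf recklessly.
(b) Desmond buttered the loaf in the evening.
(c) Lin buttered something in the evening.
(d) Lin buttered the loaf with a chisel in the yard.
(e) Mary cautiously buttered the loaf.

(c)

(a) Not entailed — 'recklessly' adds a manner not in (and inconsistent with) the original.
(b) Not entailed — the passage has Lin buttering the loaf, not Desmond.
(c) Entailed — dropping 'cautiously', 'in the yard' and generalizing the patient leaves a sub-description the original still satisfies.
(d) Not entailed — 'with a chisel' adds information not in the original event.
(e) Not entailed — the passage has Lin buttering the loaf, not Mary.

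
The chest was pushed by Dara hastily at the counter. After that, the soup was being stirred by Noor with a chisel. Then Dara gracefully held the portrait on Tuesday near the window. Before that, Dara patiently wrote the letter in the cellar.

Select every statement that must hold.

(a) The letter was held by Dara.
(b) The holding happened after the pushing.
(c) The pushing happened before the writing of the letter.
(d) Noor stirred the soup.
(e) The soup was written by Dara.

(b), (d)

(a) Not entailed — Dara held the portrait, not the letter; the letter belongs to the writing event.
(b) Entailed — the narrative places the pushing before the holding.
(c) Not entailed — the narrative doesn't order the pushing relative to the writing.
(d) Entailed — 'stir' is an activity; 'was stirring' entails that some stirring happened, so 'stirred' holds.
(e) Not entailed — Dara wrote the letter, not the soup; the soup belongs to the stirring event.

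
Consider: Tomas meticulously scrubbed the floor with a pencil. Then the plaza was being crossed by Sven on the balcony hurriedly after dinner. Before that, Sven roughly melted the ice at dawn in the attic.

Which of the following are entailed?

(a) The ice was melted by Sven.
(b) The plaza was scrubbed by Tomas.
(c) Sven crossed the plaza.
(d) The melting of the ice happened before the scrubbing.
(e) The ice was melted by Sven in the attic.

(a) Entailed — every conjunct here is already in the original melting event.
(b) Not entailed — Tomas scrubbed the floor, not the plaza; the plaza belongs to the crossing event.
(c) Not entailed — 'was crossing' is progressive on an accomplishment; it does not entail the completed 'crossed'.
(d) Not entailed — the narrative doesn't order the melting relative to the scrubbing.
(e) Entailed — dropping 'roughly', 'at dawn' leaves a sub-description the original still satisfies.

(a), (e)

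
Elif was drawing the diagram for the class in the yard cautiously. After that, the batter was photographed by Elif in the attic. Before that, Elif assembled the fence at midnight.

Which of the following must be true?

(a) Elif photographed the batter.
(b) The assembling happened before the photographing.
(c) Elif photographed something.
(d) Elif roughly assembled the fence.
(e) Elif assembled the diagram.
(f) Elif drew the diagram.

(a), (b), (c)

(a) Entailed — this follows by dropping conjuncts from the photographing event's description.
(b) Entailed — the narrative places the assembling before the photographing.
(c) Entailed — every conjunct here is already in the original photographing event.
(d) Not entailed — 'roughly' adds information not in the original event.
(e) Not entailed — Elif assembled the fence, not the diagram; the diagram belongs to the drawing event.
(f) Not entailed — 'was drawing' is progressive on an accomplishment; it does not entail the completed 'drew'.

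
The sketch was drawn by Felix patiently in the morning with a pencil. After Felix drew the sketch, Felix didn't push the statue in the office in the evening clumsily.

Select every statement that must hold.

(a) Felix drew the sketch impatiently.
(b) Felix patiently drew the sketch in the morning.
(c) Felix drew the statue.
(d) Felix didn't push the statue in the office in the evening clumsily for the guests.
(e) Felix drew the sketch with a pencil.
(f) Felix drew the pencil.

(a) Not entailed — 'impatiently' adds a manner not in (and inconsistent with) the original.
(b) Entailed — this follows by dropping conjuncts from the drawing event's description.
(c) Not entailed — Felix drew the sketch, not the statue; the statue belongs to the pushing event.
(d) Entailed — under negation, adding a further restriction is entailed: if no such pushing event occurred, none occurred for the guests either.
(e) Entailed — dropping 'in the morning', 'patiently' leaves a sub-description the original still satisfies.
(f) Not entailed — the pencil is the instrument, not what was drawn.

(b), (d), (e)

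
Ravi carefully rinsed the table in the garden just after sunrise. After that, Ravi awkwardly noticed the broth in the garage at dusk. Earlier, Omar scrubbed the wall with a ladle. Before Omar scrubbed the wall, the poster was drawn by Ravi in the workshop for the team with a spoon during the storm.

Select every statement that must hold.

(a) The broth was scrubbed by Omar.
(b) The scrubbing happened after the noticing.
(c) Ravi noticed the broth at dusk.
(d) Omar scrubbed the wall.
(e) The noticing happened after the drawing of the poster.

(c), (d), (e)

(a) Not entailed — Omar scrubbed the wall, not the broth; the broth belongs to the noticing event.
(b) Not entailed — the narrative places the scrubbing before the noticing, not after.
(c) Entailed — this follows by dropping conjuncts from the noticing event's description.
(d) Entailed — this follows by dropping conjuncts from the scrubbing event's description.
(e) Entailed — the narrative places the drawing before the noticing.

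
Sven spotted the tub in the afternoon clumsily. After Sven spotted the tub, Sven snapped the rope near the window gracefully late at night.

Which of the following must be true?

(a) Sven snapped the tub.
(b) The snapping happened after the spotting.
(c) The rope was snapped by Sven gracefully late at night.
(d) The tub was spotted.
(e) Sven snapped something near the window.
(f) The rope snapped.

(b), (c), (d), (e), (f)

(a) Not entailed — Sven snapped the rope, not the tub; the tub belongs to the spotting event.
(b) Entailed — the narrative places the spotting before the snapping.
(c) Entailed — every conjunct here is already in the original snapping event.
(d) Entailed — this follows by dropping conjuncts from the spotting event's description.
(e) Entailed — every conjunct here is already in the original snapping event.
(f) Entailed — 'Sven snapped the rope' is causative; it entails the inchoative 'the rope snapped'.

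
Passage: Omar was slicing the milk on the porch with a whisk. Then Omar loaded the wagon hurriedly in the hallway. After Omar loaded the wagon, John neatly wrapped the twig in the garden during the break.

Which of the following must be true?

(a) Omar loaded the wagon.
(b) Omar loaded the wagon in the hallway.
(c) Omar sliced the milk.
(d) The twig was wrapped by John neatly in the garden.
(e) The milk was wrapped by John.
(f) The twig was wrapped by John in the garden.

(a), (b), (d), (f)

(a) Entailed — the original entails any weakening of itself; this just drops 'hurriedly', 'in the hallway'.
(b) Entailed — dropping 'hurriedly' leaves a sub-description the original still satisfies.
(c) Not entailed — 'was slicing' is progressive on an accomplishment; it does not entail the completed 'sliced'.
(d) Entailed — dropping 'during the break' leaves a sub-description the original still satisfies.
(e) Not entailed — John wrapped the twig, not the milk; the milk belongs to the slicing event.
(f) Entailed — this follows by dropping conjuncts from the wrapping event's description.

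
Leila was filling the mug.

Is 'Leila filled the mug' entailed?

no

'was filling' is progressive; for an accomplishment like 'fill the mug', it doesn't entail completion.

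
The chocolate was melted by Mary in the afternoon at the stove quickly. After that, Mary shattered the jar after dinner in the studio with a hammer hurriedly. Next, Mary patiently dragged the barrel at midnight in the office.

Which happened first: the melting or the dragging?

the melting

The connectives place the melting before the dragging.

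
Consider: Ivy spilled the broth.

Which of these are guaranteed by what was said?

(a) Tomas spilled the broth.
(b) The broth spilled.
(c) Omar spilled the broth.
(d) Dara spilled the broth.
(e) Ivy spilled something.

(a) Not entailed — the passage has Ivy spilling the broth, not Tomas.
(b) Entailed — 'Ivy spilled the broth' is causative; it entails the inchoative 'the broth spilled'.
(c) Not entailed — the passage has Ivy spilling the broth, not Omar.
(d) Not entailed — the passage has Ivy spilling the broth, not Dara.
(e) Entailed — generalizing the patient leaves a sub-description the original still satisfies.

(b), (e)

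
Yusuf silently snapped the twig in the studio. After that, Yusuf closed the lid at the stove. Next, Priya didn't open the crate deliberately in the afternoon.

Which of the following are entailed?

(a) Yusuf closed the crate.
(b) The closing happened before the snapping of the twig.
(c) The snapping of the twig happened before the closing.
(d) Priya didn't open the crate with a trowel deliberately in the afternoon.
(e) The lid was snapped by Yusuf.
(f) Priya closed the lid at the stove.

(a) Not entailed — Yusuf closed the lid, not the crate; the crate belongs to the opening event.
(b) Not entailed — the narrative places the snapping before the closing, not after.
(c) Entailed — the narrative places the snapping before the closing.
(d) Entailed — under negation, adding a further restriction is entailed: if no such opening event occurred, none occurred with a trowel either.
(e) Not entailed — Yusuf snapped the twig, not the lid; the lid belongs to the closing event.
(f) Not entailed — the passage has Yusuf closing the lid, not Priya.

(c), (d)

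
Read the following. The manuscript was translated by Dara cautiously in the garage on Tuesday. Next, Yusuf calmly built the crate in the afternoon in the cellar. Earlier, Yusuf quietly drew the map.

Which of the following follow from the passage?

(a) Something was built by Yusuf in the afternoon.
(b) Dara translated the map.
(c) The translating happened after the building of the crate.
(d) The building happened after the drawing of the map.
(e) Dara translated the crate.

(a), (d)

(a) Entailed — dropping 'in the cellar', 'calmly' and generalizing the patient leaves a sub-description the original still satisfies.
(b) Not entailed — Dara translated the manuscript, not the map; the map belongs to the drawing event.
(c) Not entailed — the narrative places the translating before the building, not after.
(d) Entailed — the narrative places the drawing before the building.
(e) Not entailed — Dara translated the manuscript, not the crate; the crate belongs to the building event.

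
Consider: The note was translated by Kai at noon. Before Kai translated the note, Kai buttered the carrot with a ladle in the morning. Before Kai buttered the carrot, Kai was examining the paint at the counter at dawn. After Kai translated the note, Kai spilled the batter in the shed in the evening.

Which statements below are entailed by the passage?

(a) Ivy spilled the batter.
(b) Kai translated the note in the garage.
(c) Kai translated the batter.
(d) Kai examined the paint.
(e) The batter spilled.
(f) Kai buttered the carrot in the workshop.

(d), (e)

(a) Not entailed — the passage has Kai spilling the batter, not Ivy.
(b) Not entailed — 'in the garage' adds information not in the original event.
(c) Not entailed — Kai translated the note, not the batter; the batter belongs to the spilling event.
(d) Entailed — 'examine' is an activity; 'was examining' entails that some examining happened, so 'examined' holds.
(e) Entailed — 'Kai spilled the batter' is causative; it entails the inchoative 'the batter spilled'.
(f) Not entailed — 'in the workshop' adds information not in the original event.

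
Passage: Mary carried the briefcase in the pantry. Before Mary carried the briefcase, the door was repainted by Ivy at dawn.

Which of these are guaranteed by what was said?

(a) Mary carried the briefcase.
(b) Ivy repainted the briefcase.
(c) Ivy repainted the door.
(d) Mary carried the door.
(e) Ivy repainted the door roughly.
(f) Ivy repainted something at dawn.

(a) Entailed — every conjunct here is already in the original carrying event.
(b) Not entailed — Ivy repainted the door, not the briefcase; the briefcase belongs to the carrying event.
(c) Entailed — dropping 'at dawn' leaves a sub-description the original still satisfies.
(d) Not entailed — Mary carried the briefcase, not the door; the door belongs to the repainting event.
(e) Not entailed — 'roughly' adds information not in the original event.
(f) Entailed — this follows by dropping conjuncts from the repainting event's description.

(a), (c), (f)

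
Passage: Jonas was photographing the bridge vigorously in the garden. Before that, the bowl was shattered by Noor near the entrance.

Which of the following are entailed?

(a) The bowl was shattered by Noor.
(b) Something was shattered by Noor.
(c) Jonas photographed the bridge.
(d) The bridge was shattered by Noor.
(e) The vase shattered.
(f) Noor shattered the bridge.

(a) Entailed — this follows by dropping conjuncts from the shattering event's description.
(b) Entailed — every conjunct here is already in the original shattering event.
(c) Not entailed — 'was photographing' is progressive on an accomplishment; it does not entail the completed 'photographed'.
(d) Not entailed — Noor shattered the bowl, not the bridge; the bridge belongs to the photographing event.
(e) Not entailed — the bowl is what shattered, not the vase.
(f) Not entailed — Noor shattered the bowl, not the bridge; the bridge belongs to the photographing event.

(a), (b)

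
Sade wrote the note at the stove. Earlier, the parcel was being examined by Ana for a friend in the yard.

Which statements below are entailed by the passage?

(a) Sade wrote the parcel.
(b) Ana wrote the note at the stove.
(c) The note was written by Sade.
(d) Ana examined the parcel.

(c), (d)

(a) Not entailed — Sade wrote the note, not the parcel; the parcel belongs to the examining event.
(b) Not entailed — the passage has Sade writing the note, not Ana.
(c) Entailed — this follows by dropping conjuncts from the writing event's description.
(d) Entailed — 'examine' is an activity; 'was examining' entails that some examining happened, so 'examined' holds.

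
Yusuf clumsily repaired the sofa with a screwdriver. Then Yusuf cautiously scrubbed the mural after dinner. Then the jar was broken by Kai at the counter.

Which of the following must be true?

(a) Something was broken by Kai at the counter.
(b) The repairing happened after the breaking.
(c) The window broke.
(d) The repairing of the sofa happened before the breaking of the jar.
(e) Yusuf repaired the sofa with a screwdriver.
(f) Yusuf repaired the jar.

(a), (d), (e)

(a) Entailed — the original entails any weakening of itself; this just generalizes the patient.
(b) Not entailed — the narrative places the repairing before the breaking, not after.
(c) Not entailed — the jar is what broke, not the window.
(d) Entailed — the narrative places the repairing before the breaking.
(e) Entailed — this follows by dropping conjuncts from the repairing event's description.
(f) Not entailed — Yusuf repaired the sofa, not the jar; the jar belongs to the breaking event.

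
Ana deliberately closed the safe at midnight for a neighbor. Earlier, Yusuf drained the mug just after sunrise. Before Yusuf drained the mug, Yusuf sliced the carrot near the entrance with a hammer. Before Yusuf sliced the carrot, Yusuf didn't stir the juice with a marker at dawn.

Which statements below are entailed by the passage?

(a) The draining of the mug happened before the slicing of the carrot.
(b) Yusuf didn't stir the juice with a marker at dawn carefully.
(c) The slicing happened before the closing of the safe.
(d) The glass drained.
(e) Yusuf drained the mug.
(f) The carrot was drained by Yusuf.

(b), (c), (e)

(a) Not entailed — the narrative places the slicing before the draining, not after.
(b) Entailed — under negation, adding a further restriction is entailed: if no such stirring event occurred, none occurred carefully either.
(c) Entailed — the narrative places the slicing before the closing.
(d) Not entailed — the mug is what drained, not the glass.
(e) Entailed — dropping 'just after sunrise' leaves a sub-description the original still satisfies.
(f) Not entailed — Yusuf drained the mug, not the carrot; the carrot belongs to the slicing event.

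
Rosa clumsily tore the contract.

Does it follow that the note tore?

no

Nothing is said about any note; only the contract is affected.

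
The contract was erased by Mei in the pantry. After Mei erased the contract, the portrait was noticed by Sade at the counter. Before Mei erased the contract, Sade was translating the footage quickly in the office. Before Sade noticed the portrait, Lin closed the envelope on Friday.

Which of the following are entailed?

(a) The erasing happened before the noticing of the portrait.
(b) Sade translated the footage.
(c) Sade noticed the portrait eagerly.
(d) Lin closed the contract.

(a)

(a) Entailed — the narrative places the erasing before the noticing.
(b) Not entailed — 'was translating' is progressive on an accomplishment; it does not entail the completed 'translated'.
(c) Not entailed — 'eagerly' adds information not in the original event.
(d) Not entailed — Lin closed the envelope, not the contract; the contract belongs to the erasing event.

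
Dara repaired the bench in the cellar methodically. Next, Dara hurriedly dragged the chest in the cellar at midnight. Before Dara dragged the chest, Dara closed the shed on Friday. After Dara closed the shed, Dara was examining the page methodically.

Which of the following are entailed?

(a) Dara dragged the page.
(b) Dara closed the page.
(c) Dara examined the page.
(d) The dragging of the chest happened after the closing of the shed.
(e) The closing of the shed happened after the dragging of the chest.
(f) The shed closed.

(c), (d), (f)

(a) Not entailed — Dara dragged the chest, not the page; the page belongs to the examining event.
(b) Not entailed — Dara closed the shed, not the page; the page belongs to the examining event.
(c) Entailed — 'examine' is an activity; 'was examining' entails that some examining happened, so 'examined' holds.
(d) Entailed — the narrative places the closing before the dragging.
(e) Not entailed — the narrative places the closing before the dragging, not after.
(f) Entailed — 'Dara closed the shed' is causative; it entails the inchoative 'the shed closed'.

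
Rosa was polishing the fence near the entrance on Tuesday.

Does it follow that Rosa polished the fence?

'polish' is atelic; if Rosa was polishing the fence, then Rosa polished the fence (for some time).

yes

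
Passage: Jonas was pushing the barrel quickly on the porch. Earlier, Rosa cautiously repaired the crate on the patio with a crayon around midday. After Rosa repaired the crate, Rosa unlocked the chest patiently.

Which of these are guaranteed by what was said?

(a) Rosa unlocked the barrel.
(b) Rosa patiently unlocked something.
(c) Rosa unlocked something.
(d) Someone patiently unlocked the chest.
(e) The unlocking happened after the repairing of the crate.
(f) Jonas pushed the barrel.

(b), (c), (d), (e), (f)

(a) Not entailed — Rosa unlocked the chest, not the barrel; the barrel belongs to the pushing event.
(b) Entailed — the original entails any weakening of itself; this just generalizes the patient.
(c) Entailed — this follows by dropping conjuncts from the unlocking event's description.
(d) Entailed — the original entails any weakening of itself; this just generalizes the agent.
(e) Entailed — the narrative places the repairing before the unlocking.
(f) Entailed — 'push' is an activity; 'was pushing' entails that some pushing happened, so 'pushed' holds.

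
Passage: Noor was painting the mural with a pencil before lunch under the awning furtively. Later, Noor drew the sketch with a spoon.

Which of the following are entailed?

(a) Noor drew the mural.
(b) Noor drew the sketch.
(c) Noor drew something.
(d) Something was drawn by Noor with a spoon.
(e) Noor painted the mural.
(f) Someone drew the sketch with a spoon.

(a) Not entailed — Noor drew the sketch, not the mural; the mural belongs to the painting event.
(b) Entailed — the original entails any weakening of itself; this just drops 'with a spoon'.
(c) Entailed — every conjunct here is already in the original drawing event.
(d) Entailed — this follows by dropping conjuncts from the drawing event's description.
(e) Not entailed — 'was painting' is progressive on an accomplishment; it does not entail the completed 'painted'.
(f) Entailed — every conjunct here is already in the original drawing event.

(b), (c), (d), (f)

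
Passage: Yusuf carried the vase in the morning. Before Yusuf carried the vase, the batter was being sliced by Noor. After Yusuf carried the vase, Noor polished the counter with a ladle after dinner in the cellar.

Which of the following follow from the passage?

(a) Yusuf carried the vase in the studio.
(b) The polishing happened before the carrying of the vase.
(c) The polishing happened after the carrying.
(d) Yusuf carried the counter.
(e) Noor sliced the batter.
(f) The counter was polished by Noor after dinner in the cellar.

(c), (f)

(a) Not entailed — 'in the studio' adds information not in the original event.
(b) Not entailed — the narrative places the carrying before the polishing, not after.
(c) Entailed — the narrative places the carrying before the polishing.
(d) Not entailed — Yusuf carried the vase, not the counter; the counter belongs to the polishing event.
(e) Not entailed — 'was slicing' is progressive on an accomplishment; it does not entail the completed 'sliced'.
(f) Entailed — the original entails any weakening of itself; this just drops 'with a ladle'.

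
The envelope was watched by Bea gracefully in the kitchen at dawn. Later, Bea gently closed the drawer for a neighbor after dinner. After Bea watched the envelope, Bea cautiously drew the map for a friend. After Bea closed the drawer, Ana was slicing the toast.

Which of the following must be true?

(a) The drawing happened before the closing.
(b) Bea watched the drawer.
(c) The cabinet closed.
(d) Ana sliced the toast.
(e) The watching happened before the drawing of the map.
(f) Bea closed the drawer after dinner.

(e), (f)

(a) Not entailed — the narrative doesn't order the drawing relative to the closing.
(b) Not entailed — Bea watched the envelope, not the drawer; the drawer belongs to the closing event.
(c) Not entailed — the drawer is what closed, not the cabinet.
(d) Not entailed — 'was slicing' is progressive on an accomplishment; it does not entail the completed 'sliced'.
(e) Entailed — the narrative places the watching before the drawing.
(f) Entailed — dropping 'gently', 'for a neighbor' leaves a sub-description the original still satisfies.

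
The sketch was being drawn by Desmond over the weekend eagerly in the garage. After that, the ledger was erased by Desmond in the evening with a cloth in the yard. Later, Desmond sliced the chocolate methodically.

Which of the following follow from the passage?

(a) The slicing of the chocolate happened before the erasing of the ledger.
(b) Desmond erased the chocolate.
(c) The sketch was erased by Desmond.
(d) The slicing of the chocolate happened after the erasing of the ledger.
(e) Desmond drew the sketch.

(a) Not entailed — the narrative places the erasing before the slicing, not after.
(b) Not entailed — Desmond erased the ledger, not the chocolate; the chocolate belongs to the slicing event.
(c) Not entailed — Desmond erased the ledger, not the sketch; the sketch belongs to the drawing event.
(d) Entailed — the narrative places the erasing before the slicing.
(e) Not entailed — 'was drawing' is progressive on an accomplishment; it does not entail the completed 'drew'.

(d)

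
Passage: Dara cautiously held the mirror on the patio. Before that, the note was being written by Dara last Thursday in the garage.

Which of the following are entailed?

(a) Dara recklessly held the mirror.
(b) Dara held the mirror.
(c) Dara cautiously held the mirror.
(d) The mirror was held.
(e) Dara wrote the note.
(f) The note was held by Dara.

(a) Not entailed — 'recklessly' adds a manner not in (and inconsistent with) the original.
(b) Entailed — the original entails any weakening of itself; this just drops 'on the patio', 'cautiously'.
(c) Entailed — dropping 'on the patio' leaves a sub-description the original still satisfies.
(d) Entailed — the original entails any weakening of itself; this just drops 'on the patio', 'cautiously' and generalizes the agent.
(e) Not entailed — 'was writing' is progressive on an accomplishment; it does not entail the completed 'wrote'.
(f) Not entailed — Dara held the mirror, not the note; the note belongs to the writing event.

(b), (c), (d)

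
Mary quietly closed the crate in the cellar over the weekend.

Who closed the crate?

'Mary' marks the agent of the closing event.

Mary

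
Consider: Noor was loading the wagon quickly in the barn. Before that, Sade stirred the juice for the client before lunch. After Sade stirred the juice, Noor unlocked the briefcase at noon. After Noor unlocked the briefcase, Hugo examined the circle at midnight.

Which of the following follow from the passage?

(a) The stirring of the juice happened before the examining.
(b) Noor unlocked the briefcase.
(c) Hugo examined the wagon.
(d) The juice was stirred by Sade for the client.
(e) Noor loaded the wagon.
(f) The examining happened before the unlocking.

(a), (b), (d)

(a) Entailed — the narrative places the stirring before the examining.
(b) Entailed — this follows by dropping conjuncts from the unlocking event's description.
(c) Not entailed — Hugo examined the circle, not the wagon; the wagon belongs to the loading event.
(d) Entailed — this follows by dropping conjuncts from the stirring event's description.
(e) Not entailed — 'was loading' is progressive on an accomplishment; it does not entail the completed 'loaded'.
(f) Not entailed — the narrative places the unlocking before the examining, not after.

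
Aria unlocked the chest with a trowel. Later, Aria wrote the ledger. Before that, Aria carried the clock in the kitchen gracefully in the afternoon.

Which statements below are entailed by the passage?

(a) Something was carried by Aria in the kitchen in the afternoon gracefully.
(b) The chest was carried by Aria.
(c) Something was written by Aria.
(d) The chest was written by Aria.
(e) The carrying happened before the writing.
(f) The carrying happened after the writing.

(a), (c), (e)

(a) Entailed — the original entails any weakening of itself; this just generalizes the patient.
(b) Not entailed — Aria carried the clock, not the chest; the chest belongs to the unlocking event.
(c) Entailed — generalizing the patient leaves a sub-description the original still satisfies.
(d) Not entailed — Aria wrote the ledger, not the chest; the chest belongs to the unlocking event.
(e) Entailed — the narrative places the carrying before the writing.
(f) Not entailed — the narrative places the carrying before the writing, not after.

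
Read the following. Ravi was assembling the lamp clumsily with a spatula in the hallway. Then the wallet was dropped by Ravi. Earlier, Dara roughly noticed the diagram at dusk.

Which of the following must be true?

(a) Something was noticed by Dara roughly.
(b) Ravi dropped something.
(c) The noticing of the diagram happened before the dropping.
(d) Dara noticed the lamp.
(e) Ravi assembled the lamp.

(a) Entailed — dropping 'at dusk' and generalizing the patient leaves a sub-description the original still satisfies.
(b) Entailed — the original entails any weakening of itself; this just generalizes the patient.
(c) Entailed — the narrative places the noticing before the dropping.
(d) Not entailed — Dara noticed the diagram, not the lamp; the lamp belongs to the assembling event.
(e) Not entailed — 'was assembling' is progressive on an accomplishment; it does not entail the completed 'assembled'.

(a), (b), (c)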